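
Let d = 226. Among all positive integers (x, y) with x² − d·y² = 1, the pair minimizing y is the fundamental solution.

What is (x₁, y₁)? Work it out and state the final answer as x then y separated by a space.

[15; 30] for √226; ℓ=1 ⇒ convergent index 1
step 0: (15, 1)  from 15·(1,0) + (0,1)
step 1: (451, 30)  from 30·(15,1) + (1,0)
(x₁, y₁) = (451, 30);  451² − 226·30² = 1 ✓

451 30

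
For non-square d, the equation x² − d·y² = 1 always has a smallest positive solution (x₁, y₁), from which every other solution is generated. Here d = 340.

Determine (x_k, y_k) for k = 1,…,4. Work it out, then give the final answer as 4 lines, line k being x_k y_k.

285769 15498
163327842721 8857695924
93348068572789129 5062509812995614
53351968415791425367681 2893416733491029538408

√340 → a₀=18, period (2,3,1,1,1,…,3,2,36); ℓ=14 even so k=13
a_0=18:  p_0=18·1+0=18,  q_0=18·0+1=1
…
a_2=3:  p_2=3·37+18=129,  q_2=3·2+1=7
a_3=1:  p_3=1·129+37=166,  q_3=1·7+2=9
…
a_5=1:  p_5=1·295+166=461,  q_5=1·16+9=25
…
a_7=8:  p_7=8·756+461=6509,  q_7=8·41+25=353
…
a_12=3:  p_12=3·34813+21039=125478,  q_12=3·1888+1141=6805
a_13=2:  p_13=2·125478+34813=285769,  q_13=2·6805+1888=15498
(x₁, y₁) = (285769, 15498);  285769² − 340·15498² = 1 ✓
k=2:  x_2 = 285769·285769+340·15498·15498 = 163327842721,  y_2 = 285769·15498+15498·285769 = 8857695924
k=3:  x_3 = 285769·163327842721+340·15498·8857695924 = 93348068572789129,  y_3 = 285769·8857695924+15498·163327842721 = 5062509812995614
k=4:  x_4 = 285769·93348068572789129+340·15498·5062509812995614 = 53351968415791425367681,  y_4 = 285769·5062509812995614+15498·93348068572789129 = 2893416733491029538408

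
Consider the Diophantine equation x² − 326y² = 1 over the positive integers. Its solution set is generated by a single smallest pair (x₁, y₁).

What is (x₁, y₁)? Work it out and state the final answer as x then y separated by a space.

[18; 18,36] for √326; ℓ=2 ⇒ convergent index 1
step 0: (18, 1)  from 18·(1,0) + (0,1)
step 1: (325, 18)  from 18·(18,1) + (1,0)
(x₁, y₁) = (325, 18);  325² − 326·18² = 1 ✓

325 18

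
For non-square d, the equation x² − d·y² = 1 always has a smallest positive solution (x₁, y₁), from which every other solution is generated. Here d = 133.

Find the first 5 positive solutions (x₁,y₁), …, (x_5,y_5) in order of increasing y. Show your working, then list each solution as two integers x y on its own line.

2588599 224460
13401689565601 1162073863080
69383200415647777399 6016286479789825380
359210566425477440164982401 31147506330593762303822160
1859704226076779569066850908714999 161256807479731348725343689282300

d=133: √d = [11; 1,1,7,5,1,…,1,1,22] (ℓ=16, even), read p_15/q_15
step 0: (11, 1)  from 11·(1,0) + (0,1)
…
step 5: (1061, 92)  from 1·(888,77) + (173,15)
step 6: (1949, 169)  from 1·(1061,92) + (888,77)
…
step 9: (10979, 952)  from 1·(7969,691) + (3010,261)
…
step 13: (1210008, 104921)  from 7·(168583,14618) + (29927,2595)
step 14: (1378591, 119539)  from 1·(1210008,104921) + (168583,14618)
step 15: (2588599, 224460)  from 1·(1378591,119539) + (1210008,104921)
(x₁, y₁) = (2588599, 224460);  2588599² − 133·224460² = 1 ✓
(x_2, y_2) = (2588599·2588599 + 133·224460·224460, 2588599·224460 + 224460·2588599) = (13401689565601, 1162073863080)
(x_3, y_3) = (2588599·13401689565601 + 133·224460·1162073863080, 2588599·1162073863080 + 224460·13401689565601) = (69383200415647777399, 6016286479789825380)
(x_4, y_4) = (2588599·69383200415647777399 + 133·224460·6016286479789825380, 2588599·6016286479789825380 + 224460·69383200415647777399) = (359210566425477440164982401, 31147506330593762303822160)
(x_5, y_5) = (2588599·359210566425477440164982401 + 133·224460·31147506330593762303822160, 2588599·31147506330593762303822160 + 224460·359210566425477440164982401) = (1859704226076779569066850908714999, 161256807479731348725343689282300)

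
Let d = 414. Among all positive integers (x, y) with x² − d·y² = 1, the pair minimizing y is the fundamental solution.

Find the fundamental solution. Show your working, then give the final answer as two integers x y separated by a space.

[20; 2,1,7,2,7,1,2,40] for √414; ℓ=8 ⇒ convergent index 7
i=0: a=20 ⇒ p=20, q=1
…
i=2: a=1 ⇒ p=61, q=3
…
i=4: a=2 ⇒ p=997, q=49
i=5: a=7 ⇒ p=7447, q=366
i=6: a=1 ⇒ p=8444, q=415
i=7: a=2 ⇒ p=24335, q=1196
→ (24335, 1196).  Check: 24335²=592192225, 414·1196²=592192224, difference 1.

24335 1196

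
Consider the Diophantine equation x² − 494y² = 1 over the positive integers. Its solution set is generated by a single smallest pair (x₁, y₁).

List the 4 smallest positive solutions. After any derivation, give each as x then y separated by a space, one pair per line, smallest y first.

√494 = [22; 4,2,2,1,2,1,2,2,4,44, …], period ℓ=10 (even) → k=9
i=0: a=22 ⇒ p=22, q=1
i=1: a=4 ⇒ p=89, q=4
i=2: a=2 ⇒ p=200, q=9
…
i=4: a=1 ⇒ p=689, q=31
i=5: a=2 ⇒ p=1867, q=84
…
i=7: a=2 ⇒ p=6979, q=314
i=8: a=2 ⇒ p=16514, q=743
i=9: a=4 ⇒ p=73035, q=3286
fundamental: x₁=73035, y₁=3286  (since 5334111225 − 494·10797796 = 1)
(73035+3286√494)^2 = 10668222449 + 479986020√494
(73035+3286√494)^3 = 1558307253052395 + 70111557938114√494
(73035+3286√494)^4 = 227621940442695115201 + 10241195267540325960√494

73035 3286
10668222449 479986020
1558307253052395 70111557938114
227621940442695115201 10241195267540325960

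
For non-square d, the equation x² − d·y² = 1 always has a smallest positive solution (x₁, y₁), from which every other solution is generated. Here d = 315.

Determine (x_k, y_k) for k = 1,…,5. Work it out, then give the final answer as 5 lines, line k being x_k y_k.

d=315: √d = [17; 1,2,1,34] (ℓ=4, even), read p_3/q_3
i=0: a=17 ⇒ p=17, q=1
…
i=2: a=2 ⇒ p=53, q=3
i=3: a=1 ⇒ p=71, q=4
→ (71, 4).  Check: 71²=5041, 315·4²=5040, difference 1.
k=2:  x_2 = 71·71+315·4·4 = 10081,  y_2 = 71·4+4·71 = 568
k=3:  x_3 = 71·10081+315·4·568 = 1431431,  y_3 = 71·568+4·10081 = 80652
k=4:  x_4 = 71·1431431+315·4·80652 = 203253121,  y_4 = 71·80652+4·1431431 = 11452016
k=5:  x_5 = 71·203253121+315·4·11452016 = 28860511751,  y_5 = 71·11452016+4·203253121 = 1626105620

71 4
10081 568
1431431 80652
203253121 11452016
28860511751 1626105620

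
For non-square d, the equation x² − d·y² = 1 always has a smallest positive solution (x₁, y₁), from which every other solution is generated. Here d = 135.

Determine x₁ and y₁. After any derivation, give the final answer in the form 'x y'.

244 21

√135 → a₀=11, period (1,1,1,1,1,1,1,22); ℓ=8 even so k=7
i=0: a=11 ⇒ p=11, q=1
…
i=3: a=1 ⇒ p=35, q=3
i=4: a=1 ⇒ p=58, q=5
i=5: a=1 ⇒ p=93, q=8
i=6: a=1 ⇒ p=151, q=13
i=7: a=1 ⇒ p=244, q=21
fundamental: x₁=244, y₁=21  (since 59536 − 135·441 = 1)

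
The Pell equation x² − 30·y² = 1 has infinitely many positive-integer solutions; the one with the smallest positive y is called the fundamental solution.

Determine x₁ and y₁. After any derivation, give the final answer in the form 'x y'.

11 2

√30 → a₀=5, period (2,10); ℓ=2 even so k=1
step 0: (5, 1)  from 5·(1,0) + (0,1)
step 1: (11, 2)  from 2·(5,1) + (1,0)
fundamental: x₁=11, y₁=2  (since 121 − 30·4 = 1)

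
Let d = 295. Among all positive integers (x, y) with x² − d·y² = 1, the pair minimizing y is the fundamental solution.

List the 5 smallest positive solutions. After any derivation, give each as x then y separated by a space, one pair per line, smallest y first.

2024999 117900
8201241900001 477494764200
33215013292518224999 1933852840020353700
134520737404664024967600001 7832100134376274949528400
544808717447381276777437550624999 31719989880021710940200100589500

√295 = [17; 5,1,2,3,2,6,2,3,2,1,5,34, …], period ℓ=12 (even) → k=11
step 0: (17, 1)  from 17·(1,0) + (0,1)
step 1: (86, 5)  from 5·(17,1) + (1,0)
step 2: (103, 6)  from 1·(86,5) + (17,1)
step 3: (292, 17)  from 2·(103,6) + (86,5)
step 4: (979, 57)  from 3·(292,17) + (103,6)
step 5: (2250, 131)  from 2·(979,57) + (292,17)
step 6: (14479, 843)  from 6·(2250,131) + (979,57)
step 7: (31208, 1817)  from 2·(14479,843) + (2250,131)
step 8: (108103, 6294)  from 3·(31208,1817) + (14479,843)
step 9: (247414, 14405)  from 2·(108103,6294) + (31208,1817)
step 10: (355517, 20699)  from 1·(247414,14405) + (108103,6294)
step 11: (2024999, 117900)  from 5·(355517,20699) + (247414,14405)
(x₁, y₁) = (2024999, 117900);  2024999² − 295·117900² = 1 ✓
k=2:  x_2 = 2024999·2024999+295·117900·117900 = 8201241900001,  y_2 = 2024999·117900+117900·2024999 = 477494764200
k=3:  x_3 = 2024999·8201241900001+295·117900·477494764200 = 33215013292518224999,  y_3 = 2024999·477494764200+117900·8201241900001 = 1933852840020353700
k=4:  x_4 = 2024999·33215013292518224999+295·117900·1933852840020353700 = 134520737404664024967600001,  y_4 = 2024999·1933852840020353700+117900·33215013292518224999 = 7832100134376274949528400
k=5:  x_5 = 2024999·134520737404664024967600001+295·117900·7832100134376274949528400 = 544808717447381276777437550624999,  y_5 = 2024999·7832100134376274949528400+117900·134520737404664024967600001 = 31719989880021710940200100589500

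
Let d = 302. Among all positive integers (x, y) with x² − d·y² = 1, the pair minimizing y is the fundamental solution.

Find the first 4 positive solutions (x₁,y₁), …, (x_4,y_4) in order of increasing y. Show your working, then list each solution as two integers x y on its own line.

4276623 246092
36579008568257 2104885414632
312869258720405635599 18003602753159249380
2676047735673238042056036097 153989243234046232237072848

[17; 2,1,1,1,4,…,1,2,34] for √302; ℓ=16 ⇒ convergent index 15
a_0=17:  p_0=17·1+0=17,  q_0=17·0+1=1
a_1=2:  p_1=2·17+1=35,  q_1=2·1+0=2
a_2=1:  p_2=1·35+17=52,  q_2=1·2+1=3
…
a_7=1:  p_7=1·1425+643=2068,  q_7=1·82+37=119
a_8=16:  p_8=16·2068+1425=34513,  q_8=16·119+82=1986
…
a_10=2:  p_10=2·36581+34513=107675,  q_10=2·2105+1986=6196
a_11=4:  p_11=4·107675+36581=467281,  q_11=4·6196+2105=26889
…
a_14=1:  p_14=1·1042237+574956=1617193,  q_14=1·59974+33085=93059
a_15=2:  p_15=2·1617193+1042237=4276623,  q_15=2·93059+59974=246092
(x₁, y₁) = (4276623, 246092);  4276623² − 302·246092² = 1 ✓
(x_2, y_2) = (4276623·4276623 + 302·246092·246092, 4276623·246092 + 246092·4276623) = (36579008568257, 2104885414632)
(x_3, y_3) = (4276623·36579008568257 + 302·246092·2104885414632, 4276623·2104885414632 + 246092·36579008568257) = (312869258720405635599, 18003602753159249380)
(x_4, y_4) = (4276623·312869258720405635599 + 302·246092·18003602753159249380, 4276623·18003602753159249380 + 246092·312869258720405635599) = (2676047735673238042056036097, 153989243234046232237072848)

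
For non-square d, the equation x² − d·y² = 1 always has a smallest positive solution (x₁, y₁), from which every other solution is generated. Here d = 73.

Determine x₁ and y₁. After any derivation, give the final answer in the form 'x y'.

d=73: √d = [8; 1,1,5,5,1,1,16] (ℓ=7, odd), read p_13/q_13
a_0=8:  p_0=8·1+0=8,  q_0=8·0+1=1
a_1=1:  p_1=1·8+1=9,  q_1=1·1+0=1
…
a_4=5:  p_4=5·94+17=487,  q_4=5·11+2=57
a_5=1:  p_5=1·487+94=581,  q_5=1·57+11=68
a_6=1:  p_6=1·581+487=1068,  q_6=1·68+57=125
…
a_8=1:  p_8=1·17669+1068=18737,  q_8=1·2068+125=2193
…
a_11=5:  p_11=5·200767+36406=1040241,  q_11=5·23498+4261=121751
a_12=1:  p_12=1·1040241+200767=1241008,  q_12=1·121751+23498=145249
a_13=1:  p_13=1·1241008+1040241=2281249,  q_13=1·145249+121751=267000
fundamental: x₁=2281249, y₁=267000  (since 5204097000001 − 73·71289000000 = 1)

2281249 267000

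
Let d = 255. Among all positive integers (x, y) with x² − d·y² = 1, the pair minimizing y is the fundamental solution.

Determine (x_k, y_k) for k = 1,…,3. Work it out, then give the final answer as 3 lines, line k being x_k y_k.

d=255: √d = [15; 1,30] (ℓ=2, even), read p_1/q_1
k=0  a_k=15  p_k/q_k = 15/1
k=1  a_k=1  p_k/q_k = 16/1
fundamental: x₁=16, y₁=1  (since 256 − 255·1 = 1)
(x_2, y_2) = (16·16 + 255·1·1, 16·1 + 1·16) = (511, 32)
(x_3, y_3) = (16·511 + 255·1·32, 16·32 + 1·511) = (16336, 1023)

16 1
511 32
16336 1023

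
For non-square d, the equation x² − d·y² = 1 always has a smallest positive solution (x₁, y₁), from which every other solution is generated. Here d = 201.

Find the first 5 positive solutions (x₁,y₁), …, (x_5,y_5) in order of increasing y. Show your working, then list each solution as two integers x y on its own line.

√201 = [14; 5,1,1,1,2,…,1,5,28, …], period ℓ=14 (even) → k=13
step 0: (14, 1)  from 14·(1,0) + (0,1)
step 1: (71, 5)  from 5·(14,1) + (1,0)
step 2: (85, 6)  from 1·(71,5) + (14,1)
step 3: (156, 11)  from 1·(85,6) + (71,5)
step 4: (241, 17)  from 1·(156,11) + (85,6)
step 5: (638, 45)  from 2·(241,17) + (156,11)
step 6: (879, 62)  from 1·(638,45) + (241,17)
step 7: (7670, 541)  from 8·(879,62) + (638,45)
step 8: (8549, 603)  from 1·(7670,541) + (879,62)
step 9: (24768, 1747)  from 2·(8549,603) + (7670,541)
step 10: (33317, 2350)  from 1·(24768,1747) + (8549,603)
…
step 12: (91402, 6447)  from 1·(58085,4097) + (33317,2350)
step 13: (515095, 36332)  from 5·(91402,6447) + (58085,4097)
(x₁, y₁) = (515095, 36332);  515095² − 201·36332² = 1 ✓
k=2:  x_2 = 515095·515095+201·36332·36332 = 530645718049,  y_2 = 515095·36332+36332·515095 = 37428863080
k=3:  x_3 = 515095·530645718049+201·36332·37428863080 = 546665912276384215,  y_3 = 515095·37428863080+36332·530645718049 = 38558840456348868
k=4:  x_4 = 515095·546665912276384215+201·36332·38558840456348868 = 563169756167477608732801,  y_4 = 515095·38558840456348868+36332·546665912276384215 = 39722931849688611461840
k=5:  x_5 = 515095·563169756167477608732801+201·36332·39722931849688611461840 = 580171851105627091828167877975,  y_5 = 515095·39722931849688611461840+36332·563169756167477608732801 = 40922167162192151801416600732

515095 36332
530645718049 37428863080
546665912276384215 38558840456348868
563169756167477608732801 39722931849688611461840
580171851105627091828167877975 40922167162192151801416600732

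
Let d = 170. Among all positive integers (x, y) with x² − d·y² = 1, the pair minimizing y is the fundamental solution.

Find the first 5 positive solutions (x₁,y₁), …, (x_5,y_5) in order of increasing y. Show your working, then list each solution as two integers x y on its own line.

339 26
229841 17628
155831859 11951758
105653770561 8103274296
71633100608499 5494008020930

d=170: √d = [13; 26] (ℓ=1, odd), read p_1/q_1
k=0  a_k=13  p_k/q_k = 13/1
k=1  a_k=26  p_k/q_k = 339/26
fundamental: x₁=339, y₁=26  (since 114921 − 170·676 = 1)
k=2:  x_2 = 339·339+170·26·26 = 229841,  y_2 = 339·26+26·339 = 17628
k=3:  x_3 = 339·229841+170·26·17628 = 155831859,  y_3 = 339·17628+26·229841 = 11951758
k=4:  x_4 = 339·155831859+170·26·11951758 = 105653770561,  y_4 = 339·11951758+26·155831859 = 8103274296
k=5:  x_5 = 339·105653770561+170·26·8103274296 = 71633100608499,  y_5 = 339·8103274296+26·105653770561 = 5494008020930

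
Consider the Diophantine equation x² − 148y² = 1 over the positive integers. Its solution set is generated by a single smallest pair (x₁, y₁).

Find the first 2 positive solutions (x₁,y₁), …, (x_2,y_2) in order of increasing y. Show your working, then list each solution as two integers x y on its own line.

√148 → a₀=12, period (6,24); ℓ=2 even so k=1
k=0  a_k=12  p_k/q_k = 12/1
k=1  a_k=6  p_k/q_k = 73/6
fundamental: x₁=73, y₁=6  (since 5329 − 148·36 = 1)
k=2:  x_2 = 73·73+148·6·6 = 10657,  y_2 = 73·6+6·73 = 876

73 6
10657 876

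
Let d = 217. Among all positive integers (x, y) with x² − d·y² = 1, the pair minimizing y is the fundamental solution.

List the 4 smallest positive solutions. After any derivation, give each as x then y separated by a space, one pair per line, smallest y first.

3844063 260952
29553640695937 2006231855952
227212113429087499999 15424163293772565000
1746835356769087211376615937 118582910847096488831334048

√217 = [14; 1,2,1,2,1,…,2,1,28, …], period ℓ=16 (even) → k=15
k=0  a_k=14  p_k/q_k = 14/1
k=1  a_k=1  p_k/q_k = 15/1
k=2  a_k=2  p_k/q_k = 44/3
k=3  a_k=1  p_k/q_k = 59/4
k=4  a_k=2  p_k/q_k = 162/11
k=5  a_k=1  p_k/q_k = 221/15
…
k=7  a_k=9  p_k/q_k = 3668/249
k=8  a_k=4  p_k/q_k = 15055/1022
k=9  a_k=9  p_k/q_k = 139163/9447
k=10  a_k=1  p_k/q_k = 154218/10469
k=11  a_k=1  p_k/q_k = 293381/19916
k=12  a_k=2  p_k/q_k = 740980/50301
k=13  a_k=1  p_k/q_k = 1034361/70217
k=14  a_k=2  p_k/q_k = 2809702/190735
k=15  a_k=1  p_k/q_k = 3844063/260952
fundamental: x₁=3844063, y₁=260952  (since 14776820347969 − 217·68095946304 = 1)
k=2:  x_2 = 3844063·3844063+217·260952·260952 = 29553640695937,  y_2 = 3844063·260952+260952·3844063 = 2006231855952
k=3:  x_3 = 3844063·29553640695937+217·260952·2006231855952 = 227212113429087499999,  y_3 = 3844063·2006231855952+260952·29553640695937 = 15424163293772565000
k=4:  x_4 = 3844063·227212113429087499999+217·260952·15424163293772565000 = 1746835356769087211376615937,  y_4 = 3844063·15424163293772565000+260952·227212113429087499999 = 118582910847096488831334048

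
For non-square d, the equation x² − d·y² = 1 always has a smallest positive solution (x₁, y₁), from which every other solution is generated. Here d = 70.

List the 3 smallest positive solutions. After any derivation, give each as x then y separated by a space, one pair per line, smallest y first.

√70 → a₀=8, period (2,1,2,1,2,16); ℓ=6 even so k=5
step 0: (8, 1)  from 8·(1,0) + (0,1)
…
step 3: (67, 8)  from 2·(25,3) + (17,2)
step 4: (92, 11)  from 1·(67,8) + (25,3)
step 5: (251, 30)  from 2·(92,11) + (67,8)
→ (251, 30).  Check: 251²=63001, 70·30²=63000, difference 1.
(251+30√70)^2 = 126001 + 15060√70
(251+30√70)^3 = 63252251 + 7560090√70

251 30
126001 15060
63252251 7560090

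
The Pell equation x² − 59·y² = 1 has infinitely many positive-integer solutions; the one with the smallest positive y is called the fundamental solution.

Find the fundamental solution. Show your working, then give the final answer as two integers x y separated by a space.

530 69

[7; 1,2,7,2,1,14] for √59; ℓ=6 ⇒ convergent index 5
a_0=7:  p_0=7·1+0=7,  q_0=7·0+1=1
…
a_3=7:  p_3=7·23+8=169,  q_3=7·3+1=22
a_4=2:  p_4=2·169+23=361,  q_4=2·22+3=47
a_5=1:  p_5=1·361+169=530,  q_5=1·47+22=69
(x₁, y₁) = (530, 69);  530² − 59·69² = 1 ✓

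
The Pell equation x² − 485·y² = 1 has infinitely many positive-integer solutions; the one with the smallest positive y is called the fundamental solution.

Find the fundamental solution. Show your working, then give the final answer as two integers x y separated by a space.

969 44

[22; 44] for √485; ℓ=1 ⇒ convergent index 1
k=0  a_k=22  p_k/q_k = 22/1
k=1  a_k=44  p_k/q_k = 969/44
→ (969, 44).  Check: 969²=938961, 485·44²=938960, difference 1.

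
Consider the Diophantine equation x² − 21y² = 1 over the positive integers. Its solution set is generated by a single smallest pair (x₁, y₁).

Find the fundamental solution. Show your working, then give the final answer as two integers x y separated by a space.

55 12

d=21: √d = [4; 1,1,2,1,1,8] (ℓ=6, even), read p_5/q_5
step 0: (4, 1)  from 4·(1,0) + (0,1)
…
step 3: (23, 5)  from 2·(9,2) + (5,1)
step 4: (32, 7)  from 1·(23,5) + (9,2)
step 5: (55, 12)  from 1·(32,7) + (23,5)
→ (55, 12).  Check: 55²=3025, 21·12²=3024, difference 1.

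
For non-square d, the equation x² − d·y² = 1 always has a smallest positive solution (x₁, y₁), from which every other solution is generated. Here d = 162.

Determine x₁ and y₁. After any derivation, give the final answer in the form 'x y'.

√162 → a₀=12, period (1,2,1,2,12,2,1,2,1,24); ℓ=10 even so k=9
i=0: a=12 ⇒ p=12, q=1
…
i=8: a=2 ⇒ p=14268, q=1121
i=9: a=1 ⇒ p=19601, q=1540
→ (19601, 1540).  Check: 19601²=384199201, 162·1540²=384199200, difference 1.

19601 1540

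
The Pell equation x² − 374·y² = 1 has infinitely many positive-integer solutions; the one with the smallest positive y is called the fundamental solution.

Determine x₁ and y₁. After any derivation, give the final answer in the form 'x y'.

√374 → a₀=19, period (2,1,18,1,2,38); ℓ=6 even so k=5
step 0: (19, 1)  from 19·(1,0) + (0,1)
step 1: (39, 2)  from 2·(19,1) + (1,0)
…
step 4: (1141, 59)  from 1·(1083,56) + (58,3)
step 5: (3365, 174)  from 2·(1141,59) + (1083,56)
(x₁, y₁) = (3365, 174);  3365² − 374·174² = 1 ✓

3365 174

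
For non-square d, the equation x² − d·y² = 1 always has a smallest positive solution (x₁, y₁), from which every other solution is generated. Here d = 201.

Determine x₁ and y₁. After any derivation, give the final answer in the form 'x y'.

515095 36332

d=201: √d = [14; 5,1,1,1,2,…,1,5,28] (ℓ=14, even), read p_13/q_13
i=0: a=14 ⇒ p=14, q=1
…
i=2: a=1 ⇒ p=85, q=6
…
i=4: a=1 ⇒ p=241, q=17
i=5: a=2 ⇒ p=638, q=45
i=6: a=1 ⇒ p=879, q=62
i=7: a=8 ⇒ p=7670, q=541
i=8: a=1 ⇒ p=8549, q=603
…
i=10: a=1 ⇒ p=33317, q=2350
…
i=12: a=1 ⇒ p=91402, q=6447
i=13: a=5 ⇒ p=515095, q=36332
fundamental: x₁=515095, y₁=36332  (since 265322859025 − 201·1320014224 = 1)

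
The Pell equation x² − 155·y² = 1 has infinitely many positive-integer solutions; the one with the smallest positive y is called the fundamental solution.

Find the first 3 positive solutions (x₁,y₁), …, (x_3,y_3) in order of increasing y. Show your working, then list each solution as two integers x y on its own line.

249 20
124001 9960
61752249 4960060

d=155: √d = [12; 2,4,2,24] (ℓ=4, even), read p_3/q_3
i=0: a=12 ⇒ p=12, q=1
…
i=2: a=4 ⇒ p=112, q=9
i=3: a=2 ⇒ p=249, q=20
fundamental: x₁=249, y₁=20  (since 62001 − 155·400 = 1)
(249+20√155)^2 = 124001 + 9960√155
(249+20√155)^3 = 61752249 + 4960060√155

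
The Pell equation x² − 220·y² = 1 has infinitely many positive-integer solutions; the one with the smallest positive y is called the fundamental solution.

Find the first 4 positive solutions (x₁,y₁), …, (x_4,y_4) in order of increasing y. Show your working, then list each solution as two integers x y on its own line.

89 6
15841 1068
2819609 190098
501874561 33836376

[14; 1,4,1,28] for √220; ℓ=4 ⇒ convergent index 3
step 0: (14, 1)  from 14·(1,0) + (0,1)
step 1: (15, 1)  from 1·(14,1) + (1,0)
step 2: (74, 5)  from 4·(15,1) + (14,1)
step 3: (89, 6)  from 1·(74,5) + (15,1)
→ (89, 6).  Check: 89²=7921, 220·6²=7920, difference 1.
(89+6√220)^2 = 15841 + 1068√220
(89+6√220)^3 = 2819609 + 190098√220
(89+6√220)^4 = 501874561 + 33836376√220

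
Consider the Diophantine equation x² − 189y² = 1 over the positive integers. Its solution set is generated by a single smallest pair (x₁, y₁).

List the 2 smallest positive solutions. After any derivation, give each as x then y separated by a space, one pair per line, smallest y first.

55 4
6049 440

√189 = [13; 1,2,1,26, …], period ℓ=4 (even) → k=3
i=0: a=13 ⇒ p=13, q=1
i=1: a=1 ⇒ p=14, q=1
i=2: a=2 ⇒ p=41, q=3
i=3: a=1 ⇒ p=55, q=4
fundamental: x₁=55, y₁=4  (since 3025 − 189·16 = 1)
k=2:  x_2 = 55·55+189·4·4 = 6049,  y_2 = 55·4+4·55 = 440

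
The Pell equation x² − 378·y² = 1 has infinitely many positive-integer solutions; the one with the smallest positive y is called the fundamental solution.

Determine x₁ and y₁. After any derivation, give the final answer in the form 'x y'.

8749 450

√378 = [19; 2,3,1,4,1,3,2,38, …], period ℓ=8 (even) → k=7
k=0  a_k=19  p_k/q_k = 19/1
…
k=2  a_k=3  p_k/q_k = 136/7
…
k=5  a_k=1  p_k/q_k = 1011/52
k=6  a_k=3  p_k/q_k = 3869/199
k=7  a_k=2  p_k/q_k = 8749/450
fundamental: x₁=8749, y₁=450  (since 76545001 − 378·202500 = 1)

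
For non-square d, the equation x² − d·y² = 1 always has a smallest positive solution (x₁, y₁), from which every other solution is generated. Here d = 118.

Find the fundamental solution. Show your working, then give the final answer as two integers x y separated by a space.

√118 = [10; 1,6,3,2,10,2,3,6,1,20, …], period ℓ=10 (even) → k=9
i=0: a=10 ⇒ p=10, q=1
i=1: a=1 ⇒ p=11, q=1
i=2: a=6 ⇒ p=76, q=7
i=3: a=3 ⇒ p=239, q=22
i=4: a=2 ⇒ p=554, q=51
i=5: a=10 ⇒ p=5779, q=532
i=6: a=2 ⇒ p=12112, q=1115
i=7: a=3 ⇒ p=42115, q=3877
i=8: a=6 ⇒ p=264802, q=24377
i=9: a=1 ⇒ p=306917, q=28254
→ (306917, 28254).  Check: 306917²=94198044889, 118·28254²=94198044888, difference 1.

306917 28254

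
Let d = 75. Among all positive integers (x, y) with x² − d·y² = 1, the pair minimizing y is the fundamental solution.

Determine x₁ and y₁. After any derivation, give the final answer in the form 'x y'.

√75 = [8; 1,1,1,16, …], period ℓ=4 (even) → k=3
a_0=8:  p_0=8·1+0=8,  q_0=8·0+1=1
a_1=1:  p_1=1·8+1=9,  q_1=1·1+0=1
a_2=1:  p_2=1·9+8=17,  q_2=1·1+1=2
a_3=1:  p_3=1·17+9=26,  q_3=1·2+1=3
(x₁, y₁) = (26, 3);  26² − 75·3² = 1 ✓

26 3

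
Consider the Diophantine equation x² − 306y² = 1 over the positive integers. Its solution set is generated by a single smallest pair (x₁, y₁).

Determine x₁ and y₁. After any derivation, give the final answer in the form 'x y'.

35 2

√306 = [17; 2,34, …], period ℓ=2 (even) → k=1
a_0=17:  p_0=17·1+0=17,  q_0=17·0+1=1
a_1=2:  p_1=2·17+1=35,  q_1=2·1+0=2
fundamental: x₁=35, y₁=2  (since 1225 − 306·4 = 1)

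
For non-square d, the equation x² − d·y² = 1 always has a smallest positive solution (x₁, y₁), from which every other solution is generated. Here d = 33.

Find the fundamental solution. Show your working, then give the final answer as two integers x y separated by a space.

23 4

√33 = [5; 1,2,1,10, …], period ℓ=4 (even) → k=3
k=0  a_k=5  p_k/q_k = 5/1
…
k=2  a_k=2  p_k/q_k = 17/3
k=3  a_k=1  p_k/q_k = 23/4
(x₁, y₁) = (23, 4);  23² − 33·4² = 1 ✓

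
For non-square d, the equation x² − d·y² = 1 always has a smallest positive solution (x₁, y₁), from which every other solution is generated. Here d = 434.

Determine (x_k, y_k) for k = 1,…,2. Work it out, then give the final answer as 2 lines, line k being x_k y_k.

d=434: √d = [20; 1,4,1,40] (ℓ=4, even), read p_3/q_3
a_0=20:  p_0=20·1+0=20,  q_0=20·0+1=1
…
a_2=4:  p_2=4·21+20=104,  q_2=4·1+1=5
a_3=1:  p_3=1·104+21=125,  q_3=1·5+1=6
fundamental: x₁=125, y₁=6  (since 15625 − 434·36 = 1)
n=2: (125,6)∘(125,6) = (125·125+434·6·6, 125·6+6·125) = (31249,1500)

125 6
31249 1500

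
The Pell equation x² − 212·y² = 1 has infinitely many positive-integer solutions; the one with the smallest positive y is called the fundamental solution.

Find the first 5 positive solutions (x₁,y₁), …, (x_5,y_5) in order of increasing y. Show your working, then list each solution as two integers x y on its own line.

66249 4550
8777860001 602865900
1163048894346249 79878526013650
154101652394311440001 10583744939153731800
20418160737778428282906249 1402325036868112630022750

d=212: √d = [14; 1,1,3,1,1,…,1,1,28] (ℓ=14, even), read p_13/q_13
k=0  a_k=14  p_k/q_k = 14/1
k=1  a_k=1  p_k/q_k = 15/1
k=2  a_k=1  p_k/q_k = 29/2
k=3  a_k=3  p_k/q_k = 102/7
…
k=5  a_k=1  p_k/q_k = 233/16
…
k=7  a_k=6  p_k/q_k = 2417/166
k=8  a_k=1  p_k/q_k = 2781/191
k=9  a_k=1  p_k/q_k = 5198/357
…
k=11  a_k=3  p_k/q_k = 29135/2001
k=12  a_k=1  p_k/q_k = 37114/2549
k=13  a_k=1  p_k/q_k = 66249/4550
→ (66249, 4550).  Check: 66249²=4388930001, 212·4550²=4388930000, difference 1.
(x_2, y_2) = (66249·66249 + 212·4550·4550, 66249·4550 + 4550·66249) = (8777860001, 602865900)
(x_3, y_3) = (66249·8777860001 + 212·4550·602865900, 66249·602865900 + 4550·8777860001) = (1163048894346249, 79878526013650)
(x_4, y_4) = (66249·1163048894346249 + 212·4550·79878526013650, 66249·79878526013650 + 4550·1163048894346249) = (154101652394311440001, 10583744939153731800)
(x_5, y_5) = (66249·154101652394311440001 + 212·4550·10583744939153731800, 66249·10583744939153731800 + 4550·154101652394311440001) = (20418160737778428282906249, 1402325036868112630022750)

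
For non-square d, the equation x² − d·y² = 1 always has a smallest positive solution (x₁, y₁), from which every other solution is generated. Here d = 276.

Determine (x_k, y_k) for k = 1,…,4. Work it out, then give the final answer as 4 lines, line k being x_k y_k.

7775 468
120901249 7277400
1880014414175 113163569532
29234224019520001 1759693498945200

√276 = [16; 1,1,1,1,2,2,2,1,1,1,1,32, …], period ℓ=12 (even) → k=11
step 0: (16, 1)  from 16·(1,0) + (0,1)
step 1: (17, 1)  from 1·(16,1) + (1,0)
step 2: (33, 2)  from 1·(17,1) + (16,1)
step 3: (50, 3)  from 1·(33,2) + (17,1)
step 4: (83, 5)  from 1·(50,3) + (33,2)
…
step 6: (515, 31)  from 2·(216,13) + (83,5)
step 7: (1246, 75)  from 2·(515,31) + (216,13)
step 8: (1761, 106)  from 1·(1246,75) + (515,31)
step 9: (3007, 181)  from 1·(1761,106) + (1246,75)
step 10: (4768, 287)  from 1·(3007,181) + (1761,106)
step 11: (7775, 468)  from 1·(4768,287) + (3007,181)
(x₁, y₁) = (7775, 468);  7775² − 276·468² = 1 ✓
(7775+468√276)^2 = 120901249 + 7277400√276
(7775+468√276)^3 = 1880014414175 + 113163569532√276
(7775+468√276)^4 = 29234224019520001 + 1759693498945200√276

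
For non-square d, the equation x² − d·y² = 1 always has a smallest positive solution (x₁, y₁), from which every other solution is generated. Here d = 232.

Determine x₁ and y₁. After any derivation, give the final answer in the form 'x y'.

19603 1287

√232 = [15; 4,3,7,3,4,30, …], period ℓ=6 (even) → k=5
k=0  a_k=15  p_k/q_k = 15/1
k=1  a_k=4  p_k/q_k = 61/4
k=2  a_k=3  p_k/q_k = 198/13
k=3  a_k=7  p_k/q_k = 1447/95
k=4  a_k=3  p_k/q_k = 4539/298
k=5  a_k=4  p_k/q_k = 19603/1287
(x₁, y₁) = (19603, 1287);  19603² − 232·1287² = 1 ✓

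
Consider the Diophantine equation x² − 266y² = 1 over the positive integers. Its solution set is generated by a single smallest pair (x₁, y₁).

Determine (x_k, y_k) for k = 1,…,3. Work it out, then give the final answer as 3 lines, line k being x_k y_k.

d=266: √d = [16; 3,4,3,32] (ℓ=4, even), read p_3/q_3
step 0: (16, 1)  from 16·(1,0) + (0,1)
step 1: (49, 3)  from 3·(16,1) + (1,0)
step 2: (212, 13)  from 4·(49,3) + (16,1)
step 3: (685, 42)  from 3·(212,13) + (49,3)
→ (685, 42).  Check: 685²=469225, 266·42²=469224, difference 1.
(x_2, y_2) = (685·685 + 266·42·42, 685·42 + 42·685) = (938449, 57540)
(x_3, y_3) = (685·938449 + 266·42·57540, 685·57540 + 42·938449) = (1285674445, 78829758)

685 42
938449 57540
1285674445 78829758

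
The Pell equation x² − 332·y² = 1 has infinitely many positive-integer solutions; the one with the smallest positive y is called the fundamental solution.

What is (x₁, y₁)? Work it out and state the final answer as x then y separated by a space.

d=332: √d = [18; 4,1,1,8,1,1,4,36] (ℓ=8, even), read p_7/q_7
k=0  a_k=18  p_k/q_k = 18/1
k=1  a_k=4  p_k/q_k = 73/4
k=2  a_k=1  p_k/q_k = 91/5
…
k=6  a_k=1  p_k/q_k = 2970/163
k=7  a_k=4  p_k/q_k = 13447/738
→ (13447, 738).  Check: 13447²=180821809, 332·738²=180821808, difference 1.

13447 738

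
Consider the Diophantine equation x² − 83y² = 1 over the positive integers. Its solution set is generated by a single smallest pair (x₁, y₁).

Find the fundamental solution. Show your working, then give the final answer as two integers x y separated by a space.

d=83: √d = [9; 9,18] (ℓ=2, even), read p_1/q_1
a_0=9:  p_0=9·1+0=9,  q_0=9·0+1=1
a_1=9:  p_1=9·9+1=82,  q_1=9·1+0=9
→ (82, 9).  Check: 82²=6724, 83·9²=6723, difference 1.

82 9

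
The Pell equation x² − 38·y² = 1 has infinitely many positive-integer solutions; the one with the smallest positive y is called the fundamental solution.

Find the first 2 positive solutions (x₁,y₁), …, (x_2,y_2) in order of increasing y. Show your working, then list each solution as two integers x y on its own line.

37 6
2737 444

d=38: √d = [6; 6,12] (ℓ=2, even), read p_1/q_1
k=0  a_k=6  p_k/q_k = 6/1
k=1  a_k=6  p_k/q_k = 37/6
fundamental: x₁=37, y₁=6  (since 1369 − 38·36 = 1)
(37+6√38)^2 = 2737 + 444√38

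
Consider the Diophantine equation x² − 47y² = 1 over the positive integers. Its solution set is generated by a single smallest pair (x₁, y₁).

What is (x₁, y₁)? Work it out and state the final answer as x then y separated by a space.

48 7

√47 = [6; 1,5,1,12, …], period ℓ=4 (even) → k=3
a_0=6:  p_0=6·1+0=6,  q_0=6·0+1=1
a_1=1:  p_1=1·6+1=7,  q_1=1·1+0=1
a_2=5:  p_2=5·7+6=41,  q_2=5·1+1=6
a_3=1:  p_3=1·41+7=48,  q_3=1·6+1=7
fundamental: x₁=48, y₁=7  (since 2304 − 47·49 = 1)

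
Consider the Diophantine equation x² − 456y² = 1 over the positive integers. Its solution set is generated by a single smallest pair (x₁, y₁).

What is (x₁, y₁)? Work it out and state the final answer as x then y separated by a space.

1025 48

√456 = [21; 2,1,4,1,2,42, …], period ℓ=6 (even) → k=5
a_0=21:  p_0=21·1+0=21,  q_0=21·0+1=1
…
a_2=1:  p_2=1·43+21=64,  q_2=1·2+1=3
a_3=4:  p_3=4·64+43=299,  q_3=4·3+2=14
a_4=1:  p_4=1·299+64=363,  q_4=1·14+3=17
a_5=2:  p_5=2·363+299=1025,  q_5=2·17+14=48
→ (1025, 48).  Check: 1025²=1050625, 456·48²=1050624, difference 1.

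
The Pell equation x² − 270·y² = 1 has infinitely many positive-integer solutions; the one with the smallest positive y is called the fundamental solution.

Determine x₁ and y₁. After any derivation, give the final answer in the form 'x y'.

5291 322

√270 → a₀=16, period (2,3,6,3,2,32); ℓ=6 even so k=5
k=0  a_k=16  p_k/q_k = 16/1
…
k=4  a_k=3  p_k/q_k = 2284/139
k=5  a_k=2  p_k/q_k = 5291/322
(x₁, y₁) = (5291, 322);  5291² − 270·322² = 1 ✓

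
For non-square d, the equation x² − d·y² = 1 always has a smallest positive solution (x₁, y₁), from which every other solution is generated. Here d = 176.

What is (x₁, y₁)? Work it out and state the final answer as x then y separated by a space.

199 15

√176 = [13; 3,1,3,26, …], period ℓ=4 (even) → k=3
a_0=13:  p_0=13·1+0=13,  q_0=13·0+1=1
a_1=3:  p_1=3·13+1=40,  q_1=3·1+0=3
a_2=1:  p_2=1·40+13=53,  q_2=1·3+1=4
a_3=3:  p_3=3·53+40=199,  q_3=3·4+3=15
(x₁, y₁) = (199, 15);  199² − 176·15² = 1 ✓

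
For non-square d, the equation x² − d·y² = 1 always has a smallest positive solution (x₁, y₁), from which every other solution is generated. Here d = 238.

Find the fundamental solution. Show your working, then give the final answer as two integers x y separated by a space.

11663 756

d=238: √d = [15; 2,2,1,14,1,2,2,30] (ℓ=8, even), read p_7/q_7
i=0: a=15 ⇒ p=15, q=1
i=1: a=2 ⇒ p=31, q=2
i=2: a=2 ⇒ p=77, q=5
i=3: a=1 ⇒ p=108, q=7
…
i=5: a=1 ⇒ p=1697, q=110
i=6: a=2 ⇒ p=4983, q=323
i=7: a=2 ⇒ p=11663, q=756
→ (11663, 756).  Check: 11663²=136025569, 238·756²=136025568, difference 1.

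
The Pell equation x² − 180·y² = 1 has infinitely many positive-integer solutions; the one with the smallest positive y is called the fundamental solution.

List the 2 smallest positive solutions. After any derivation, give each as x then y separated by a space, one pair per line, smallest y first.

[13; 2,2,2,26] for √180; ℓ=4 ⇒ convergent index 3
a_0=13:  p_0=13·1+0=13,  q_0=13·0+1=1
a_1=2:  p_1=2·13+1=27,  q_1=2·1+0=2
a_2=2:  p_2=2·27+13=67,  q_2=2·2+1=5
a_3=2:  p_3=2·67+27=161,  q_3=2·5+2=12
fundamental: x₁=161, y₁=12  (since 25921 − 180·144 = 1)
k=2:  x_2 = 161·161+180·12·12 = 51841,  y_2 = 161·12+12·161 = 3864

161 12
51841 3864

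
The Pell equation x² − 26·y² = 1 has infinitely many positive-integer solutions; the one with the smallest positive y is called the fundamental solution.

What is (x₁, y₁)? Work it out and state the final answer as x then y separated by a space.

[5; 10] for √26; ℓ=1 ⇒ convergent index 1
step 0: (5, 1)  from 5·(1,0) + (0,1)
step 1: (51, 10)  from 10·(5,1) + (1,0)
→ (51, 10).  Check: 51²=2601, 26·10²=2600, difference 1.

51 10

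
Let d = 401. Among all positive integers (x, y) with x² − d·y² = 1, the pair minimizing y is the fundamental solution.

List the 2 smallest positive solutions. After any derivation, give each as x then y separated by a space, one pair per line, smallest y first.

[20; 40] for √401; ℓ=1 ⇒ convergent index 1
a_0=20:  p_0=20·1+0=20,  q_0=20·0+1=1
a_1=40:  p_1=40·20+1=801,  q_1=40·1+0=40
fundamental: x₁=801, y₁=40  (since 641601 − 401·1600 = 1)
n=2: (801,40)∘(801,40) = (801·801+401·40·40, 801·40+40·801) = (1283201,64080)

801 40
1283201 64080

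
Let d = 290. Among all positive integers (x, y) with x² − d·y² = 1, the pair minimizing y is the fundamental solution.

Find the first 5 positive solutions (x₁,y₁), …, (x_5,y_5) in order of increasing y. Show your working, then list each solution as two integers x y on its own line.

√290 → a₀=17, period (34); ℓ=1 odd so k=1
a_0=17:  p_0=17·1+0=17,  q_0=17·0+1=1
a_1=34:  p_1=34·17+1=579,  q_1=34·1+0=34
fundamental: x₁=579, y₁=34  (since 335241 − 290·1156 = 1)
(x_2, y_2) = (579·579 + 290·34·34, 579·34 + 34·579) = (670481, 39372)
(x_3, y_3) = (579·670481 + 290·34·39372, 579·39372 + 34·670481) = (776416419, 45592742)
(x_4, y_4) = (579·776416419 + 290·34·45592742, 579·45592742 + 34·776416419) = (899089542721, 52796355864)
(x_5, y_5) = (579·899089542721 + 290·34·52796355864, 579·52796355864 + 34·899089542721) = (1041144914054499, 61138134497770)

579 34
670481 39372
776416419 45592742
899089542721 52796355864
1041144914054499 61138134497770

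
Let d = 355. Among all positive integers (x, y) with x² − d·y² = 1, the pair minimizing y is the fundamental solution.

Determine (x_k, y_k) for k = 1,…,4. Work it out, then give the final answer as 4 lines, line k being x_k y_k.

954809 50676
1823320452961 96771801768
3481845556741524089 184797174548553948
6648994948371812427335041 352892010866963721270096

√355 → a₀=18, period (1,5,3,3,1,6,1,3,3,5,1,36); ℓ=12 even so k=11
step 0: (18, 1)  from 18·(1,0) + (0,1)
step 1: (19, 1)  from 1·(18,1) + (1,0)
step 2: (113, 6)  from 5·(19,1) + (18,1)
step 3: (358, 19)  from 3·(113,6) + (19,1)
step 4: (1187, 63)  from 3·(358,19) + (113,6)
step 5: (1545, 82)  from 1·(1187,63) + (358,19)
…
step 7: (12002, 637)  from 1·(10457,555) + (1545,82)
step 8: (46463, 2466)  from 3·(12002,637) + (10457,555)
step 9: (151391, 8035)  from 3·(46463,2466) + (12002,637)
step 10: (803418, 42641)  from 5·(151391,8035) + (46463,2466)
step 11: (954809, 50676)  from 1·(803418,42641) + (151391,8035)
(x₁, y₁) = (954809, 50676);  954809² − 355·50676² = 1 ✓
(954809+50676√355)^2 = 1823320452961 + 96771801768√355
(954809+50676√355)^3 = 3481845556741524089 + 184797174548553948√355
(954809+50676√355)^4 = 6648994948371812427335041 + 352892010866963721270096√355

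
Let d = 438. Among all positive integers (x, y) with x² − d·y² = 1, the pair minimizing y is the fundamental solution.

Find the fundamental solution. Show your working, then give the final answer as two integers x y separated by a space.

[20; 1,12,1,40] for √438; ℓ=4 ⇒ convergent index 3
step 0: (20, 1)  from 20·(1,0) + (0,1)
step 1: (21, 1)  from 1·(20,1) + (1,0)
step 2: (272, 13)  from 12·(21,1) + (20,1)
step 3: (293, 14)  from 1·(272,13) + (21,1)
→ (293, 14).  Check: 293²=85849, 438·14²=85848, difference 1.

293 14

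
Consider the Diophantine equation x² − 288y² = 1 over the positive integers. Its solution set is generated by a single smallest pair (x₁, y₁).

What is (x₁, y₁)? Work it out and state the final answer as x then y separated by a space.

d=288: √d = [16; 1,32] (ℓ=2, even), read p_1/q_1
k=0  a_k=16  p_k/q_k = 16/1
k=1  a_k=1  p_k/q_k = 17/1
→ (17, 1).  Check: 17²=289, 288·1²=288, difference 1.

17 1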